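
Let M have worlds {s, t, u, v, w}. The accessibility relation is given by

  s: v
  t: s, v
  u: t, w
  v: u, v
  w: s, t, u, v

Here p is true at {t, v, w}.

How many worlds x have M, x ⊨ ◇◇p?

s: successors {v}; ◇p there: v:T. ✓
t: successors {s, v}; ◇p there: s:T, v:T. ✓
u: successors {t, w}; ◇p there: t:T, w:T. ✓
v: successors {u, v}; ◇p there: u:T, v:T. ✓
w: successors {s, t, u, v}; ◇p there: s:T, t:T, u:T, v:T. ✓
Satisfying worlds: {s, t, u, v, w}.

5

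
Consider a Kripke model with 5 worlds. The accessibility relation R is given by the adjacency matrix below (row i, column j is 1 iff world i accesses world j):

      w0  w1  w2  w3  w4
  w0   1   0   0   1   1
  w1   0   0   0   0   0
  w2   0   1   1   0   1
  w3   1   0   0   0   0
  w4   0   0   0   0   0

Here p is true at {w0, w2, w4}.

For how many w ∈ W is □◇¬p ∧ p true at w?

w0: □◇¬p is F, p is T. ✗
w1: □◇¬p is T, p is F. ✗
w2: □◇¬p is F, p is T. ✗
w3: □◇¬p is T, p is F. ✗
w4: □◇¬p is T, p is T. ✓
Satisfying worlds: {w4}.

1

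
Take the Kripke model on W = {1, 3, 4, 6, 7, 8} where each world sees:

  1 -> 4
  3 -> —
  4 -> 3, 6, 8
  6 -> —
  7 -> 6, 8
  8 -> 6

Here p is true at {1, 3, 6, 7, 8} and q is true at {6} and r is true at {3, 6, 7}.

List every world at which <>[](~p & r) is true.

1: successors {4}; [](~p & r) there: 4:F. ✗
3: no successors, so <>[](~p & r) fails. ✗
4: successors {3, 6, 8}; [](~p & r) there: 3:T, 6:T, 8:F. ✓
6: no successors, so <>[](~p & r) fails. ✗
7: successors {6, 8}; [](~p & r) there: 6:T, 8:F. ✓
8: successors {6}; [](~p & r) there: 6:T. ✓

{4, 7, 8}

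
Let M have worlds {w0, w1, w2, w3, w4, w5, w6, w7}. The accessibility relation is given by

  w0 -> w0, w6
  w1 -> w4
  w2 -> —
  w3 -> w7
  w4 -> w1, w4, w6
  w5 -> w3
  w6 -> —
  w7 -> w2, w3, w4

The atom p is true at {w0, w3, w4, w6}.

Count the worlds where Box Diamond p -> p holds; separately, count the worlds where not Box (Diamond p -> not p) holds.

For Box Diamond p -> p:
w0: Box Diamond p is F, p is T. ✓
w1: Box Diamond p is T, p is F. ✗
w2: Box Diamond p is T, p is F. ✗
w3: Box Diamond p is T, p is T. ✓
w4: Box Diamond p is F, p is T. ✓
w5: Box Diamond p is F, p is F. ✓
w6: Box Diamond p is T, p is T. ✓
w7: Box Diamond p is F, p is F. ✓
— 6 worlds.
For not Box (Diamond p -> not p):
w0: Box (Diamond p -> not p) is F. ✓
w1: Box (Diamond p -> not p) is F. ✓
w2: Box (Diamond p -> not p) is T. ✗
w3: Box (Diamond p -> not p) is T. ✗
w4: Box (Diamond p -> not p) is F. ✓
w5: Box (Diamond p -> not p) is T. ✗
w6: Box (Diamond p -> not p) is T. ✗
w7: Box (Diamond p -> not p) is F. ✓
— 4 worlds.

6 and 4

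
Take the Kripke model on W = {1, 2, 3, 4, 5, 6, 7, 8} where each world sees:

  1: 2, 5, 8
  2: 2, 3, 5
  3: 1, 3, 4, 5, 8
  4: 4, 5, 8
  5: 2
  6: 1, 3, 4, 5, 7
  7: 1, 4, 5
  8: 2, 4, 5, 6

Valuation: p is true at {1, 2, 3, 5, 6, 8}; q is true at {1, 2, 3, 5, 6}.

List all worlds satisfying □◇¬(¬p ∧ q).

{1, 2, 3, 4, 5, 6, 7, 8}

1: successors {2, 5, 8}; ◇¬(¬p ∧ q) there: 2:T, 5:T, 8:T. ✓
2: successors {2, 3, 5}; ◇¬(¬p ∧ q) there: 2:T, 3:T, 5:T. ✓
3: successors {1, 3, 4, 5, 8}; ◇¬(¬p ∧ q) there: 1:T, 3:T, 4:T, 5:T, 8:T. ✓
4: successors {4, 5, 8}; ◇¬(¬p ∧ q) there: 4:T, 5:T, 8:T. ✓
5: successors {2}; ◇¬(¬p ∧ q) there: 2:T. ✓
6: successors {1, 3, 4, 5, 7}; ◇¬(¬p ∧ q) there: 1:T, 3:T, 4:T, 5:T, 7:T. ✓
7: successors {1, 4, 5}; ◇¬(¬p ∧ q) there: 1:T, 4:T, 5:T. ✓
8: successors {2, 4, 5, 6}; ◇¬(¬p ∧ q) there: 2:T, 4:T, 5:T, 6:T. ✓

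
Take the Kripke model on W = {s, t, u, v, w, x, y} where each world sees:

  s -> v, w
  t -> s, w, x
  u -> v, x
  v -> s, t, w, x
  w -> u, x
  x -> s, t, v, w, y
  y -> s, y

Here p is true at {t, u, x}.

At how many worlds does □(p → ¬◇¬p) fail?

5

s: successors {v, w}; p → ¬◇¬p there: v:T, w:T. ✓
t: successors {s, w, x}; p → ¬◇¬p there: s:T, w:T, x:F. ✗
u: successors {v, x}; p → ¬◇¬p there: v:T, x:F. ✗
v: successors {s, t, w, x}; p → ¬◇¬p there: s:T, t:F, w:T, x:F. ✗
w: successors {u, x}; p → ¬◇¬p there: u:F, x:F. ✗
x: successors {s, t, v, w, y}; p → ¬◇¬p there: s:T, t:F, v:T, w:T, y:T. ✗
y: successors {s, y}; p → ¬◇¬p there: s:T, y:T. ✓
Satisfying worlds: {s, y}.
So □(p → ¬◇¬p) fails at the other 5 worlds.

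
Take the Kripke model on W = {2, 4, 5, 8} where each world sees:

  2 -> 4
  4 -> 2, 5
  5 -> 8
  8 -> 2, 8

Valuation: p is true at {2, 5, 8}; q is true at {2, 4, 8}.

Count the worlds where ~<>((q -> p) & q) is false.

3

2: <>((q -> p) & q) is F. ✓
4: <>((q -> p) & q) is T. ✗
5: <>((q -> p) & q) is T. ✗
8: <>((q -> p) & q) is T. ✗
Satisfying worlds: {2}.
So ~<>((q -> p) & q) fails at the other 3 worlds.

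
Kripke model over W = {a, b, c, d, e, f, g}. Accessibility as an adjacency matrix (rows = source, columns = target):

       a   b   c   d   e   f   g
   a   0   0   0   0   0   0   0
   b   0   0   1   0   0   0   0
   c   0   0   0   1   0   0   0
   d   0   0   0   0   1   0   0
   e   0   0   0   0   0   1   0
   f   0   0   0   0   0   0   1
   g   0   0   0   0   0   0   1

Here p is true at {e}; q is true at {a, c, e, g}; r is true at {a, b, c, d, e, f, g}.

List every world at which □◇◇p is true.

{a, b}

a: no successors, so □◇◇p holds vacuously. ✓
b: successors {c}; ◇◇p there: c:T. ✓
c: successors {d}; ◇◇p there: d:F. ✗
d: successors {e}; ◇◇p there: e:F. ✗
e: successors {f}; ◇◇p there: f:F. ✗
f: successors {g}; ◇◇p there: g:F. ✗
g: successors {g}; ◇◇p there: g:F. ✗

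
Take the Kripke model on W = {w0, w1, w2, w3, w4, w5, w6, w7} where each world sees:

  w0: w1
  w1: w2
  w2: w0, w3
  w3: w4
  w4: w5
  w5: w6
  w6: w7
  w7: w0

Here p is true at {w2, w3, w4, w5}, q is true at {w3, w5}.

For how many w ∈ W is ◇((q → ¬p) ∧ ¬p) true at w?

w0: successors {w1}; (q → ¬p) ∧ ¬p there: w1:T. ✓
w1: successors {w2}; (q → ¬p) ∧ ¬p there: w2:F. ✗
w2: successors {w0, w3}; (q → ¬p) ∧ ¬p there: w0:T, w3:F. ✓
w3: successors {w4}; (q → ¬p) ∧ ¬p there: w4:F. ✗
w4: successors {w5}; (q → ¬p) ∧ ¬p there: w5:F. ✗
w5: successors {w6}; (q → ¬p) ∧ ¬p there: w6:T. ✓
w6: successors {w7}; (q → ¬p) ∧ ¬p there: w7:T. ✓
w7: successors {w0}; (q → ¬p) ∧ ¬p there: w0:T. ✓
Satisfying worlds: {w0, w2, w5, w6, w7}.

5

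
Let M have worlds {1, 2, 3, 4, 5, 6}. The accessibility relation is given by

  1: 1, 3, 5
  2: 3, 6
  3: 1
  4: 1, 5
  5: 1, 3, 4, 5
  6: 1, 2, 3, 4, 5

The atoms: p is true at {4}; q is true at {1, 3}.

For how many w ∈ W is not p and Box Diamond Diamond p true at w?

1

1: not p is T, Box Diamond Diamond p is F. ✗
2: not p is T, Box Diamond Diamond p is F. ✗
3: not p is T, Box Diamond Diamond p is T. ✓
4: not p is F, Box Diamond Diamond p is T. ✗
5: not p is T, Box Diamond Diamond p is F. ✗
6: not p is T, Box Diamond Diamond p is F. ✗
Satisfying worlds: {3}.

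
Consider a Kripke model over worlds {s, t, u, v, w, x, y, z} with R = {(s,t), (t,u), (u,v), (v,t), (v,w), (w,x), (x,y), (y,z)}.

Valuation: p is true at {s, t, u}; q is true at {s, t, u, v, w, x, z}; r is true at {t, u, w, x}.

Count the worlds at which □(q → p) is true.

4

s: successors {t}; q → p there: t:T. ✓
t: successors {u}; q → p there: u:T. ✓
u: successors {v}; q → p there: v:F. ✗
v: successors {t, w}; q → p there: t:T, w:F. ✗
w: successors {x}; q → p there: x:F. ✗
x: successors {y}; q → p there: y:T. ✓
y: successors {z}; q → p there: z:F. ✗
z: no successors, so □(q → p) holds vacuously. ✓
Satisfying worlds: {s, t, x, z}.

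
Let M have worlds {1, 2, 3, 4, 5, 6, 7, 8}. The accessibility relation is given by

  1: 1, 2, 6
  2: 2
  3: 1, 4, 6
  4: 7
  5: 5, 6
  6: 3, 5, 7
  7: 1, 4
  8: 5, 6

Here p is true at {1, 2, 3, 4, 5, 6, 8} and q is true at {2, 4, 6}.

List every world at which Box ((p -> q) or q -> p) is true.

{1, 2, 3, 5, 7, 8}

1: successors {1, 2, 6}; (p -> q) or q -> p there: 1:T, 2:T, 6:T. ✓
2: successors {2}; (p -> q) or q -> p there: 2:T. ✓
3: successors {1, 4, 6}; (p -> q) or q -> p there: 1:T, 4:T, 6:T. ✓
4: successors {7}; (p -> q) or q -> p there: 7:F. ✗
5: successors {5, 6}; (p -> q) or q -> p there: 5:T, 6:T. ✓
6: successors {3, 5, 7}; (p -> q) or q -> p there: 3:T, 5:T, 7:F. ✗
7: successors {1, 4}; (p -> q) or q -> p there: 1:T, 4:T. ✓
8: successors {5, 6}; (p -> q) or q -> p there: 5:T, 6:T. ✓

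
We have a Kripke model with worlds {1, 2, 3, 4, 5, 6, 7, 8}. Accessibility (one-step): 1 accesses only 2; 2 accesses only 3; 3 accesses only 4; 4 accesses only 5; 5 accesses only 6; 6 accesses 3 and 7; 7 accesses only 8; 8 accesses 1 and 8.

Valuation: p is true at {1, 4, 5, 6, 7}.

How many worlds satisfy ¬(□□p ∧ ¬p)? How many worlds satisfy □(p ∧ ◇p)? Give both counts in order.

6 and 3

For ¬(□□p ∧ ¬p):
1: □□p ∧ ¬p is F. ✓
2: □□p ∧ ¬p is T. ✗
3: □□p ∧ ¬p is T. ✗
4: □□p ∧ ¬p is F. ✓
5: □□p ∧ ¬p is F. ✓
6: □□p ∧ ¬p is F. ✓
7: □□p ∧ ¬p is F. ✓
8: □□p ∧ ¬p is F. ✓
— 6 worlds.
For □(p ∧ ◇p):
1: successors {2}; p ∧ ◇p there: 2:F. ✗
2: successors {3}; p ∧ ◇p there: 3:F. ✗
3: successors {4}; p ∧ ◇p there: 4:T. ✓
4: successors {5}; p ∧ ◇p there: 5:T. ✓
5: successors {6}; p ∧ ◇p there: 6:T. ✓
6: successors {3, 7}; p ∧ ◇p there: 3:F, 7:F. ✗
7: successors {8}; p ∧ ◇p there: 8:F. ✗
8: successors {1, 8}; p ∧ ◇p there: 1:F, 8:F. ✗
— 3 worlds.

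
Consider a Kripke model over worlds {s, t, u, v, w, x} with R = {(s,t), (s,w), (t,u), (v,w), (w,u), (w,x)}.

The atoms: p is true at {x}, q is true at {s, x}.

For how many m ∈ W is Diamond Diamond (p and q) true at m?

2

s: successors {t, w}; Diamond (p and q) there: t:F, w:T. ✓
t: successors {u}; Diamond (p and q) there: u:F. ✗
u: no successors, so Diamond Diamond (p and q) fails. ✗
v: successors {w}; Diamond (p and q) there: w:T. ✓
w: successors {u, x}; Diamond (p and q) there: u:F, x:F. ✗
x: no successors, so Diamond Diamond (p and q) fails. ✗
Satisfying worlds: {s, v}.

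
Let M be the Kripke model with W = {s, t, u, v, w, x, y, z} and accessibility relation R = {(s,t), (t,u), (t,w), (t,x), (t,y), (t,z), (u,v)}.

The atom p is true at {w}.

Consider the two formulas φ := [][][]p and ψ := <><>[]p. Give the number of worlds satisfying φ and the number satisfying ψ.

For [][][]p:
s: successors {t}; [][]p there: t:F. ✗
t: successors {u, w, x, y, z}; [][]p there: u:T, w:T, x:T, y:T, z:T. ✓
u: successors {v}; [][]p there: v:T. ✓
v: no successors, so [][][]p holds vacuously. ✓
w: no successors, so [][][]p holds vacuously. ✓
x: no successors, so [][][]p holds vacuously. ✓
y: no successors, so [][][]p holds vacuously. ✓
z: no successors, so [][][]p holds vacuously. ✓
— 7 worlds.
For <><>[]p:
s: successors {t}; <>[]p there: t:T. ✓
t: successors {u, w, x, y, z}; <>[]p there: u:T, w:F, x:F, y:F, z:F. ✓
u: successors {v}; <>[]p there: v:F. ✗
v: no successors, so <><>[]p fails. ✗
w: no successors, so <><>[]p fails. ✗
x: no successors, so <><>[]p fails. ✗
y: no successors, so <><>[]p fails. ✗
z: no successors, so <><>[]p fails. ✗
— 2 worlds.

7 and 2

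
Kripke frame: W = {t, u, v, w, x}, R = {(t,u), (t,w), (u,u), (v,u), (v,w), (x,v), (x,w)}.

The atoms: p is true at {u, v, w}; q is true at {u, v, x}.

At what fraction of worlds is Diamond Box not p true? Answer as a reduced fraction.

t: successors {u, w}; Box not p there: u:F, w:T. ✓
u: successors {u}; Box not p there: u:F. ✗
v: successors {u, w}; Box not p there: u:F, w:T. ✓
w: no successors, so Diamond Box not p fails. ✗
x: successors {v, w}; Box not p there: v:F, w:T. ✓
That's 3 of 5 worlds, so 3/5.

3/5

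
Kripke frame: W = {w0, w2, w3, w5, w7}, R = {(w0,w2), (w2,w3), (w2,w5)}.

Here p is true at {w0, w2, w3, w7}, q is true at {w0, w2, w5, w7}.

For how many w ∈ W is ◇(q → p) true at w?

2

w0: successors {w2}; q → p there: w2:T. ✓
w2: successors {w3, w5}; q → p there: w3:T, w5:F. ✓
w3: no successors, so ◇(q → p) fails. ✗
w5: no successors, so ◇(q → p) fails. ✗
w7: no successors, so ◇(q → p) fails. ✗
Satisfying worlds: {w0, w2}.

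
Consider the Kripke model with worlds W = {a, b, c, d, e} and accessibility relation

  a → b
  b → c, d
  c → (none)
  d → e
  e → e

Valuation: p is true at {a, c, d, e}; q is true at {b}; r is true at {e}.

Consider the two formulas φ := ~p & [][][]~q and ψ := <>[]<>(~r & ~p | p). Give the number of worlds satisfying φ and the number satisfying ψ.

1 and 3

For ~p & [][][]~q:
a: ~p is F, [][][]~q is T. ✗
b: ~p is T, [][][]~q is T. ✓
c: ~p is F, [][][]~q is T. ✗
d: ~p is F, [][][]~q is T. ✗
e: ~p is F, [][][]~q is T. ✗
— 1 world.
For <>[]<>(~r & ~p | p):
a: successors {b}; []<>(~r & ~p | p) there: b:F. ✗
b: successors {c, d}; []<>(~r & ~p | p) there: c:T, d:T. ✓
c: no successors, so <>[]<>(~r & ~p | p) fails. ✗
d: successors {e}; []<>(~r & ~p | p) there: e:T. ✓
e: successors {e}; []<>(~r & ~p | p) there: e:T. ✓
— 3 worlds.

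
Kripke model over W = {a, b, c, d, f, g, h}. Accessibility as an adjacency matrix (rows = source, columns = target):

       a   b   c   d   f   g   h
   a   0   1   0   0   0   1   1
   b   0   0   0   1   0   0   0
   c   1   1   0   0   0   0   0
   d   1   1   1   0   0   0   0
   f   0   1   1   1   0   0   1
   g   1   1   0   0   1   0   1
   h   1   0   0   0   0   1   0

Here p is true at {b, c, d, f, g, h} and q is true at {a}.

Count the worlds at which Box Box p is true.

a: successors {b, g, h}; Box p there: b:T, g:F, h:F. ✗
b: successors {d}; Box p there: d:F. ✗
c: successors {a, b}; Box p there: a:T, b:T. ✓
d: successors {a, b, c}; Box p there: a:T, b:T, c:F. ✗
f: successors {b, c, d, h}; Box p there: b:T, c:F, d:F, h:F. ✗
g: successors {a, b, f, h}; Box p there: a:T, b:T, f:T, h:F. ✗
h: successors {a, g}; Box p there: a:T, g:F. ✗
Satisfying worlds: {c}.

1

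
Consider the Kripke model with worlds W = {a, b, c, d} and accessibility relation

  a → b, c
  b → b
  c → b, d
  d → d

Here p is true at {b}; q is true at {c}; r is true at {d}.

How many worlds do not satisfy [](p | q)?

a: successors {b, c}; p | q there: b:T, c:T. ✓
b: successors {b}; p | q there: b:T. ✓
c: successors {b, d}; p | q there: b:T, d:F. ✗
d: successors {d}; p | q there: d:F. ✗
Satisfying worlds: {a, b}.
So [](p | q) fails at the other 2 worlds.

2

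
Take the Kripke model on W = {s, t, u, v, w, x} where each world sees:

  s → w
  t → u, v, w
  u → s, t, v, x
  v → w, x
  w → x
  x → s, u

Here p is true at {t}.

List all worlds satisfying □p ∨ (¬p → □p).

s: □p is F, ¬p → □p is F. ✗
t: □p is F, ¬p → □p is T. ✓
u: □p is F, ¬p → □p is F. ✗
v: □p is F, ¬p → □p is F. ✗
w: □p is F, ¬p → □p is F. ✗
x: □p is F, ¬p → □p is F. ✗

{t}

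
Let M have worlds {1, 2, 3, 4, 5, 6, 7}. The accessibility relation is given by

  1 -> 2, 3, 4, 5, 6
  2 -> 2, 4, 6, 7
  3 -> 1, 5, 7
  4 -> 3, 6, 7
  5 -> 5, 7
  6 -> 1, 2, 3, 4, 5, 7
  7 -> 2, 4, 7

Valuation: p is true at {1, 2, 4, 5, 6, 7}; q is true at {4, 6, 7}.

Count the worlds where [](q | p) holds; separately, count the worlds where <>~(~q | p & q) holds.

4 and 0

For [](q | p):
1: successors {2, 3, 4, 5, 6}; q | p there: 2:T, 3:F, 4:T, 5:T, 6:T. ✗
2: successors {2, 4, 6, 7}; q | p there: 2:T, 4:T, 6:T, 7:T. ✓
3: successors {1, 5, 7}; q | p there: 1:T, 5:T, 7:T. ✓
4: successors {3, 6, 7}; q | p there: 3:F, 6:T, 7:T. ✗
5: successors {5, 7}; q | p there: 5:T, 7:T. ✓
6: successors {1, 2, 3, 4, 5, 7}; q | p there: 1:T, 2:T, 3:F, 4:T, 5:T, 7:T. ✗
7: successors {2, 4, 7}; q | p there: 2:T, 4:T, 7:T. ✓
— 4 worlds.
For <>~(~q | p & q):
1: successors {2, 3, 4, 5, 6}; ~(~q | p & q) there: 2:F, 3:F, 4:F, 5:F, 6:F. ✗
2: successors {2, 4, 6, 7}; ~(~q | p & q) there: 2:F, 4:F, 6:F, 7:F. ✗
3: successors {1, 5, 7}; ~(~q | p & q) there: 1:F, 5:F, 7:F. ✗
4: successors {3, 6, 7}; ~(~q | p & q) there: 3:F, 6:F, 7:F. ✗
5: successors {5, 7}; ~(~q | p & q) there: 5:F, 7:F. ✗
6: successors {1, 2, 3, 4, 5, 7}; ~(~q | p & q) there: 1:F, 2:F, 3:F, 4:F, 5:F, 7:F. ✗
7: successors {2, 4, 7}; ~(~q | p & q) there: 2:F, 4:F, 7:F. ✗
— 0 worlds.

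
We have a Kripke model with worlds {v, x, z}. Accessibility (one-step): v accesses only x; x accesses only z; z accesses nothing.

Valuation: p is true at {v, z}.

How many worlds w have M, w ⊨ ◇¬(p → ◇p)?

1

v: successors {x}; ¬(p → ◇p) there: x:F. ✗
x: successors {z}; ¬(p → ◇p) there: z:T. ✓
z: no successors, so ◇¬(p → ◇p) fails. ✗
Satisfying worlds: {x}.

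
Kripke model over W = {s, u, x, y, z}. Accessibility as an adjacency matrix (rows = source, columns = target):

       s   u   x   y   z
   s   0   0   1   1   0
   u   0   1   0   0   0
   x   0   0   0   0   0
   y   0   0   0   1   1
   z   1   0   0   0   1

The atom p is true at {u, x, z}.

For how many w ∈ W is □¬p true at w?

s: successors {x, y}; ¬p there: x:F, y:T. ✗
u: successors {u}; ¬p there: u:F. ✗
x: no successors, so □¬p holds vacuously. ✓
y: successors {y, z}; ¬p there: y:T, z:F. ✗
z: successors {s, z}; ¬p there: s:T, z:F. ✗
Satisfying worlds: {x}.

1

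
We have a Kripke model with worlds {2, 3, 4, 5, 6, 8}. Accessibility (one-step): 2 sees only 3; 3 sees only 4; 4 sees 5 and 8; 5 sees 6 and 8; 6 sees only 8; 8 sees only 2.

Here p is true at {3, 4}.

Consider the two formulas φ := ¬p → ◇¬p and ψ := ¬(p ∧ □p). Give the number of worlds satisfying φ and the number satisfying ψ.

For ¬p → ◇¬p:
2: ¬p is T, ◇¬p is F. ✗
3: ¬p is F, ◇¬p is F. ✓
4: ¬p is F, ◇¬p is T. ✓
5: ¬p is T, ◇¬p is T. ✓
6: ¬p is T, ◇¬p is T. ✓
8: ¬p is T, ◇¬p is T. ✓
— 5 worlds.
For ¬(p ∧ □p):
2: p ∧ □p is F. ✓
3: p ∧ □p is T. ✗
4: p ∧ □p is F. ✓
5: p ∧ □p is F. ✓
6: p ∧ □p is F. ✓
8: p ∧ □p is F. ✓
— 5 worlds.

5 and 5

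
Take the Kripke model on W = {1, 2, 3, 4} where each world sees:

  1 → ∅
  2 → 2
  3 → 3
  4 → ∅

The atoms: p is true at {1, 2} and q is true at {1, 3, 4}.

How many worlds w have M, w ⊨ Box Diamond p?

1: no successors, so Box Diamond p holds vacuously. ✓
2: successors {2}; Diamond p there: 2:T. ✓
3: successors {3}; Diamond p there: 3:F. ✗
4: no successors, so Box Diamond p holds vacuously. ✓
Satisfying worlds: {1, 2, 4}.

3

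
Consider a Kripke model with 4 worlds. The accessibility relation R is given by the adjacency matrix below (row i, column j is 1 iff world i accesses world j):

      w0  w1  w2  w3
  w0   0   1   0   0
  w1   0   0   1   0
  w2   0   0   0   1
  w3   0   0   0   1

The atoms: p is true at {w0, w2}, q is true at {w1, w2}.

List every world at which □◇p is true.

w0: successors {w1}; ◇p there: w1:T. ✓
w1: successors {w2}; ◇p there: w2:F. ✗
w2: successors {w3}; ◇p there: w3:F. ✗
w3: successors {w3}; ◇p there: w3:F. ✗

{w0}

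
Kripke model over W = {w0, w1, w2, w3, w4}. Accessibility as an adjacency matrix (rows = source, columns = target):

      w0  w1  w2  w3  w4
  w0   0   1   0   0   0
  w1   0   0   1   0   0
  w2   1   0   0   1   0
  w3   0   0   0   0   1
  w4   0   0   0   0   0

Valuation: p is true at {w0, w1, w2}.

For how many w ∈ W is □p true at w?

w0: successors {w1}; p there: w1:T. ✓
w1: successors {w2}; p there: w2:T. ✓
w2: successors {w0, w3}; p there: w0:T, w3:F. ✗
w3: successors {w4}; p there: w4:F. ✗
w4: no successors, so □p holds vacuously. ✓
Satisfying worlds: {w0, w1, w4}.

3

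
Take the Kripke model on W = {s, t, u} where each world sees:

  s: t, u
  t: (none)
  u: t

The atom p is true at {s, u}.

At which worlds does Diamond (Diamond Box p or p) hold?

{s}

s: successors {t, u}; Diamond Box p or p there: t:F, u:T. ✓
t: no successors, so Diamond (Diamond Box p or p) fails. ✗
u: successors {t}; Diamond Box p or p there: t:F. ✗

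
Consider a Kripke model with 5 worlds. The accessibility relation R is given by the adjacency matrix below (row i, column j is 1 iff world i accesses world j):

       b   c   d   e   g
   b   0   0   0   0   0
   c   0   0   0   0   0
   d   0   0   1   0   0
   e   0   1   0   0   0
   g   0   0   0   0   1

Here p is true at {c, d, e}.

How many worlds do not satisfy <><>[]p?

b: no successors, so <><>[]p fails. ✗
c: no successors, so <><>[]p fails. ✗
d: successors {d}; <>[]p there: d:T. ✓
e: successors {c}; <>[]p there: c:F. ✗
g: successors {g}; <>[]p there: g:F. ✗
Satisfying worlds: {d}.
So <><>[]p fails at the other 4 worlds.

4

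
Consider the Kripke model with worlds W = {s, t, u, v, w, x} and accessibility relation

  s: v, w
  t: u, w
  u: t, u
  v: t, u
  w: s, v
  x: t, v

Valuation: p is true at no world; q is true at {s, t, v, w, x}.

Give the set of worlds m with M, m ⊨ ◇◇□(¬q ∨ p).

s: successors {v, w}; ◇□(¬q ∨ p) there: v:F, w:F. ✗
t: successors {u, w}; ◇□(¬q ∨ p) there: u:F, w:F. ✗
u: successors {t, u}; ◇□(¬q ∨ p) there: t:F, u:F. ✗
v: successors {t, u}; ◇□(¬q ∨ p) there: t:F, u:F. ✗
w: successors {s, v}; ◇□(¬q ∨ p) there: s:F, v:F. ✗
x: successors {t, v}; ◇□(¬q ∨ p) there: t:F, v:F. ✗

∅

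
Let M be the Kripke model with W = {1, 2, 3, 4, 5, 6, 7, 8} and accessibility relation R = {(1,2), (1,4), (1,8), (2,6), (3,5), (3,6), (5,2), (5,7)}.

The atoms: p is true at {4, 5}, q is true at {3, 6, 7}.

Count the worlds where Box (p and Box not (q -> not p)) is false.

4

1: successors {2, 4, 8}; p and Box not (q -> not p) there: 2:F, 4:T, 8:F. ✗
2: successors {6}; p and Box not (q -> not p) there: 6:F. ✗
3: successors {5, 6}; p and Box not (q -> not p) there: 5:F, 6:F. ✗
4: no successors, so Box (p and Box not (q -> not p)) holds vacuously. ✓
5: successors {2, 7}; p and Box not (q -> not p) there: 2:F, 7:F. ✗
6: no successors, so Box (p and Box not (q -> not p)) holds vacuously. ✓
7: no successors, so Box (p and Box not (q -> not p)) holds vacuously. ✓
8: no successors, so Box (p and Box not (q -> not p)) holds vacuously. ✓
Satisfying worlds: {4, 6, 7, 8}.
So Box (p and Box not (q -> not p)) fails at the other 4 worlds.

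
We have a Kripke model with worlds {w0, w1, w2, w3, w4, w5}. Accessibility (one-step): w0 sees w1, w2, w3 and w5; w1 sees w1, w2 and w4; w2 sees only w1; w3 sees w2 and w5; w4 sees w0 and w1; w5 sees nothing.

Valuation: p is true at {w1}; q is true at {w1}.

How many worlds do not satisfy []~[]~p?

2

w0: successors {w1, w2, w3, w5}; ~[]~p there: w1:T, w2:T, w3:F, w5:F. ✗
w1: successors {w1, w2, w4}; ~[]~p there: w1:T, w2:T, w4:T. ✓
w2: successors {w1}; ~[]~p there: w1:T. ✓
w3: successors {w2, w5}; ~[]~p there: w2:T, w5:F. ✗
w4: successors {w0, w1}; ~[]~p there: w0:T, w1:T. ✓
w5: no successors, so []~[]~p holds vacuously. ✓
Satisfying worlds: {w1, w2, w4, w5}.
So []~[]~p fails at the other 2 worlds.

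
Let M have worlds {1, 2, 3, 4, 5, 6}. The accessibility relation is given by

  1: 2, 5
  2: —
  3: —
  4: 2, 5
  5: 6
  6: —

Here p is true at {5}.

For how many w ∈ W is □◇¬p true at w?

3

1: successors {2, 5}; ◇¬p there: 2:F, 5:T. ✗
2: no successors, so □◇¬p holds vacuously. ✓
3: no successors, so □◇¬p holds vacuously. ✓
4: successors {2, 5}; ◇¬p there: 2:F, 5:T. ✗
5: successors {6}; ◇¬p there: 6:F. ✗
6: no successors, so □◇¬p holds vacuously. ✓
Satisfying worlds: {2, 3, 6}.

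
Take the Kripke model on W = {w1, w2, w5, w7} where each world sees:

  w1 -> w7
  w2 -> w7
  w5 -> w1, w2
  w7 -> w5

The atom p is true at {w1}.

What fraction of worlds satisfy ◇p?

1/4

w1: successors {w7}; p there: w7:F. ✗
w2: successors {w7}; p there: w7:F. ✗
w5: successors {w1, w2}; p there: w1:T, w2:F. ✓
w7: successors {w5}; p there: w5:F. ✗
That's 1 of 4 worlds, so 1/4.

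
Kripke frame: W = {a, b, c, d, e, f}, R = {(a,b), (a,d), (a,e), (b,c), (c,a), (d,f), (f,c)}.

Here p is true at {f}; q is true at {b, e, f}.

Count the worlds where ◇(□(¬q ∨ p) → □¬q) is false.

a: successors {b, d, e}; □(¬q ∨ p) → □¬q there: b:T, d:F, e:T. ✓
b: successors {c}; □(¬q ∨ p) → □¬q there: c:T. ✓
c: successors {a}; □(¬q ∨ p) → □¬q there: a:T. ✓
d: successors {f}; □(¬q ∨ p) → □¬q there: f:T. ✓
e: no successors, so ◇(□(¬q ∨ p) → □¬q) fails. ✗
f: successors {c}; □(¬q ∨ p) → □¬q there: c:T. ✓
Satisfying worlds: {a, b, c, d, f}.
So ◇(□(¬q ∨ p) → □¬q) fails at the other 1 world.

1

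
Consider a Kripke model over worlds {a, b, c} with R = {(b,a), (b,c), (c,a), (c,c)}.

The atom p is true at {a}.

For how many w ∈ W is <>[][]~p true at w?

2

a: no successors, so <>[][]~p fails. ✗
b: successors {a, c}; [][]~p there: a:T, c:F. ✓
c: successors {a, c}; [][]~p there: a:T, c:F. ✓
Satisfying worlds: {b, c}.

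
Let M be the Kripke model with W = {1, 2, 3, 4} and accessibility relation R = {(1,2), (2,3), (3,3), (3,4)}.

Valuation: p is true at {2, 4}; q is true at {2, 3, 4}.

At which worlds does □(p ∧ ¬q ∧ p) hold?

1: successors {2}; p ∧ ¬q ∧ p there: 2:F. ✗
2: successors {3}; p ∧ ¬q ∧ p there: 3:F. ✗
3: successors {3, 4}; p ∧ ¬q ∧ p there: 3:F, 4:F. ✗
4: no successors, so □(p ∧ ¬q ∧ p) holds vacuously. ✓

{4}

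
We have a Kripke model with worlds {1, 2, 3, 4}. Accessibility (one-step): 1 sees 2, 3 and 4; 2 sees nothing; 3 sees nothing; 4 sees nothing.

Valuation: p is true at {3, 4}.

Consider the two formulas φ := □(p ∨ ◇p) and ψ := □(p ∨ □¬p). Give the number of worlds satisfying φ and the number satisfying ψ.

For □(p ∨ ◇p):
1: successors {2, 3, 4}; p ∨ ◇p there: 2:F, 3:T, 4:T. ✗
2: no successors, so □(p ∨ ◇p) holds vacuously. ✓
3: no successors, so □(p ∨ ◇p) holds vacuously. ✓
4: no successors, so □(p ∨ ◇p) holds vacuously. ✓
— 3 worlds.
For □(p ∨ □¬p):
1: successors {2, 3, 4}; p ∨ □¬p there: 2:T, 3:T, 4:T. ✓
2: no successors, so □(p ∨ □¬p) holds vacuously. ✓
3: no successors, so □(p ∨ □¬p) holds vacuously. ✓
4: no successors, so □(p ∨ □¬p) holds vacuously. ✓
— 4 worlds.

3 and 4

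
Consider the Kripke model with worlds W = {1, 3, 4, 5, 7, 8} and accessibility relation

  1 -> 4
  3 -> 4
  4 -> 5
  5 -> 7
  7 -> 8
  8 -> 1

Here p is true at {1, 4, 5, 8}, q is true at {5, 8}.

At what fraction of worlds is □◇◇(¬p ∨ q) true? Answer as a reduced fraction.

2/3

1: successors {4}; ◇◇(¬p ∨ q) there: 4:T. ✓
3: successors {4}; ◇◇(¬p ∨ q) there: 4:T. ✓
4: successors {5}; ◇◇(¬p ∨ q) there: 5:T. ✓
5: successors {7}; ◇◇(¬p ∨ q) there: 7:F. ✗
7: successors {8}; ◇◇(¬p ∨ q) there: 8:F. ✗
8: successors {1}; ◇◇(¬p ∨ q) there: 1:T. ✓
That's 4 of 6 worlds, so 4/6 = 2/3.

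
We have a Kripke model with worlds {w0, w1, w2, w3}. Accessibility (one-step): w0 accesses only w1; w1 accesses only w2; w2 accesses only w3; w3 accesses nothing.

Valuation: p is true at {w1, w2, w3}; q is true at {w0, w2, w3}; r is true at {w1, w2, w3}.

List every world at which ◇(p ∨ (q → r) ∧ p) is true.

w0: successors {w1}; p ∨ (q → r) ∧ p there: w1:T. ✓
w1: successors {w2}; p ∨ (q → r) ∧ p there: w2:T. ✓
w2: successors {w3}; p ∨ (q → r) ∧ p there: w3:T. ✓
w3: no successors, so ◇(p ∨ (q → r) ∧ p) fails. ✗

{w0, w1, w2}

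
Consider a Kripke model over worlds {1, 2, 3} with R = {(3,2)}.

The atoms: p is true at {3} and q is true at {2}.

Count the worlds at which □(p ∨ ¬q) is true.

2

1: no successors, so □(p ∨ ¬q) holds vacuously. ✓
2: no successors, so □(p ∨ ¬q) holds vacuously. ✓
3: successors {2}; p ∨ ¬q there: 2:F. ✗
Satisfying worlds: {1, 2}.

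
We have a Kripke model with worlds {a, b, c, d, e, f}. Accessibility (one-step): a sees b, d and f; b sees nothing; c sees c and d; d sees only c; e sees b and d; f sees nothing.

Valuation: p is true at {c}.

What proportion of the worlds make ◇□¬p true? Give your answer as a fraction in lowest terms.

1/3

a: successors {b, d, f}; □¬p there: b:T, d:F, f:T. ✓
b: no successors, so ◇□¬p fails. ✗
c: successors {c, d}; □¬p there: c:F, d:F. ✗
d: successors {c}; □¬p there: c:F. ✗
e: successors {b, d}; □¬p there: b:T, d:F. ✓
f: no successors, so ◇□¬p fails. ✗
That's 2 of 6 worlds, so 2/6 = 1/3.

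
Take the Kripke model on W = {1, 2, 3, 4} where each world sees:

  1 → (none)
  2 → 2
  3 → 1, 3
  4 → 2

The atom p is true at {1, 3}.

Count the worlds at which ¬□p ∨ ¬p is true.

2

1: ¬□p is F, ¬p is F. ✗
2: ¬□p is T, ¬p is T. ✓
3: ¬□p is F, ¬p is F. ✗
4: ¬□p is T, ¬p is T. ✓
Satisfying worlds: {2, 4}.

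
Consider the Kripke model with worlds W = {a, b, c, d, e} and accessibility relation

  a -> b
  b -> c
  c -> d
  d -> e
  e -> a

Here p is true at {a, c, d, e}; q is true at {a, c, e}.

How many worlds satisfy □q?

a: successors {b}; q there: b:F. ✗
b: successors {c}; q there: c:T. ✓
c: successors {d}; q there: d:F. ✗
d: successors {e}; q there: e:T. ✓
e: successors {a}; q there: a:T. ✓
Satisfying worlds: {b, d, e}.

3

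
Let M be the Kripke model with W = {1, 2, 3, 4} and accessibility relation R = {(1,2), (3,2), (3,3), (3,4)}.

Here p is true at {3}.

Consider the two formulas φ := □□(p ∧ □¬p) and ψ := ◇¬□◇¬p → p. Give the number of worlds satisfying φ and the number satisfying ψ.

3 and 4

For □□(p ∧ □¬p):
1: successors {2}; □(p ∧ □¬p) there: 2:T. ✓
2: no successors, so □□(p ∧ □¬p) holds vacuously. ✓
3: successors {2, 3, 4}; □(p ∧ □¬p) there: 2:T, 3:F, 4:T. ✗
4: no successors, so □□(p ∧ □¬p) holds vacuously. ✓
— 3 worlds.
For ◇¬□◇¬p → p:
1: ◇¬□◇¬p is F, p is F. ✓
2: ◇¬□◇¬p is F, p is F. ✓
3: ◇¬□◇¬p is T, p is T. ✓
4: ◇¬□◇¬p is F, p is F. ✓
— 4 worlds.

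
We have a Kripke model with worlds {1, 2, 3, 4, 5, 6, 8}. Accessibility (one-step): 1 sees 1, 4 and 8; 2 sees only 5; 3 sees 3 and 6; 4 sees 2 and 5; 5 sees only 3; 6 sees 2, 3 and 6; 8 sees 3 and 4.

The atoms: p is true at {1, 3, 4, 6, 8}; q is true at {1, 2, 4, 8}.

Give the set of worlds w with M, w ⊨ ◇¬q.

{2, 3, 4, 5, 6, 8}

1: successors {1, 4, 8}; ¬q there: 1:F, 4:F, 8:F. ✗
2: successors {5}; ¬q there: 5:T. ✓
3: successors {3, 6}; ¬q there: 3:T, 6:T. ✓
4: successors {2, 5}; ¬q there: 2:F, 5:T. ✓
5: successors {3}; ¬q there: 3:T. ✓
6: successors {2, 3, 6}; ¬q there: 2:F, 3:T, 6:T. ✓
8: successors {3, 4}; ¬q there: 3:T, 4:F. ✓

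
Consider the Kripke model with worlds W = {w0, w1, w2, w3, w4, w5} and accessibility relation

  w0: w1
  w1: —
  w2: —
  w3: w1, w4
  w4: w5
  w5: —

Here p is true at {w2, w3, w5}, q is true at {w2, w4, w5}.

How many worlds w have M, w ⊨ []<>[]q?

3

w0: successors {w1}; <>[]q there: w1:F. ✗
w1: no successors, so []<>[]q holds vacuously. ✓
w2: no successors, so []<>[]q holds vacuously. ✓
w3: successors {w1, w4}; <>[]q there: w1:F, w4:T. ✗
w4: successors {w5}; <>[]q there: w5:F. ✗
w5: no successors, so []<>[]q holds vacuously. ✓
Satisfying worlds: {w1, w2, w5}.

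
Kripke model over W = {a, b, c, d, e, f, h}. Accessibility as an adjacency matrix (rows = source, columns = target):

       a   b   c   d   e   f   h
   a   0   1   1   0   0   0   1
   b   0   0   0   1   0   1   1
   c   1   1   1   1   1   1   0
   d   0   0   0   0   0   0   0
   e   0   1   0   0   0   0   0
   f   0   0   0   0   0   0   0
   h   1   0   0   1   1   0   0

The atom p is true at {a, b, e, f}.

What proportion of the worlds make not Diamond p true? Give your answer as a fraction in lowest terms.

2/7

a: Diamond p is T. ✗
b: Diamond p is T. ✗
c: Diamond p is T. ✗
d: Diamond p is F. ✓
e: Diamond p is T. ✗
f: Diamond p is F. ✓
h: Diamond p is T. ✗
That's 2 of 7 worlds, so 2/7.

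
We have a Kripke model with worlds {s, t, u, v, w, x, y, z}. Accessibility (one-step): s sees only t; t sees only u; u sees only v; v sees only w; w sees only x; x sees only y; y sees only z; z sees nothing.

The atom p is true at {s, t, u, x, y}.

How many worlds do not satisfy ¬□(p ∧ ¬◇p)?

3

s: □(p ∧ ¬◇p) is F. ✓
t: □(p ∧ ¬◇p) is T. ✗
u: □(p ∧ ¬◇p) is F. ✓
v: □(p ∧ ¬◇p) is F. ✓
w: □(p ∧ ¬◇p) is F. ✓
x: □(p ∧ ¬◇p) is T. ✗
y: □(p ∧ ¬◇p) is F. ✓
z: □(p ∧ ¬◇p) is T. ✗
Satisfying worlds: {s, u, v, w, y}.
So ¬□(p ∧ ¬◇p) fails at the other 3 worlds.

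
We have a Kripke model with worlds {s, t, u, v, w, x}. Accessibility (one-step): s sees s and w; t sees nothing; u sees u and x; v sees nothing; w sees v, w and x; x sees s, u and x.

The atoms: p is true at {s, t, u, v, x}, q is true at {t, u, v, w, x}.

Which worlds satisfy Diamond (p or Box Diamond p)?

s: successors {s, w}; p or Box Diamond p there: s:T, w:F. ✓
t: no successors, so Diamond (p or Box Diamond p) fails. ✗
u: successors {u, x}; p or Box Diamond p there: u:T, x:T. ✓
v: no successors, so Diamond (p or Box Diamond p) fails. ✗
w: successors {v, w, x}; p or Box Diamond p there: v:T, w:F, x:T. ✓
x: successors {s, u, x}; p or Box Diamond p there: s:T, u:T, x:T. ✓

{s, u, w, x}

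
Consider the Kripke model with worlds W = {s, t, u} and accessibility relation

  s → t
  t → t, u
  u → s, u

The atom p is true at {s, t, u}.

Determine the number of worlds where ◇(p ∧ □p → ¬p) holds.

0

s: successors {t}; p ∧ □p → ¬p there: t:F. ✗
t: successors {t, u}; p ∧ □p → ¬p there: t:F, u:F. ✗
u: successors {s, u}; p ∧ □p → ¬p there: s:F, u:F. ✗
Satisfying worlds: ∅.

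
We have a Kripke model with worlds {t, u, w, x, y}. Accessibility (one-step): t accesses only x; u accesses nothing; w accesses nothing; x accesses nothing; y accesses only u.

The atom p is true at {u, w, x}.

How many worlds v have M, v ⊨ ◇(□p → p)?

t: successors {x}; □p → p there: x:T. ✓
u: no successors, so ◇(□p → p) fails. ✗
w: no successors, so ◇(□p → p) fails. ✗
x: no successors, so ◇(□p → p) fails. ✗
y: successors {u}; □p → p there: u:T. ✓
Satisfying worlds: {t, y}.

2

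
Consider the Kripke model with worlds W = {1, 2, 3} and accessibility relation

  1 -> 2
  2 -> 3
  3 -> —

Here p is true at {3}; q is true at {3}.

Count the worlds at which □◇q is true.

2

1: successors {2}; ◇q there: 2:T. ✓
2: successors {3}; ◇q there: 3:F. ✗
3: no successors, so □◇q holds vacuously. ✓
Satisfying worlds: {1, 3}.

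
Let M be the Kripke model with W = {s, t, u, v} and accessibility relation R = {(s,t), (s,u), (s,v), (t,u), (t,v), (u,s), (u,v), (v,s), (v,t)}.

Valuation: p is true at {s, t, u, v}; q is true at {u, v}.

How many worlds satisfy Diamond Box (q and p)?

2

s: successors {t, u, v}; Box (q and p) there: t:T, u:F, v:F. ✓
t: successors {u, v}; Box (q and p) there: u:F, v:F. ✗
u: successors {s, v}; Box (q and p) there: s:F, v:F. ✗
v: successors {s, t}; Box (q and p) there: s:F, t:T. ✓
Satisfying worlds: {s, v}.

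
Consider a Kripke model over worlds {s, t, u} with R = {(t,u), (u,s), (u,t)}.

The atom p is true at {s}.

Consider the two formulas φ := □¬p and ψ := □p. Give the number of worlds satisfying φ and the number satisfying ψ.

For □¬p:
s: no successors, so □¬p holds vacuously. ✓
t: successors {u}; ¬p there: u:T. ✓
u: successors {s, t}; ¬p there: s:F, t:T. ✗
— 2 worlds.
For □p:
s: no successors, so □p holds vacuously. ✓
t: successors {u}; p there: u:F. ✗
u: successors {s, t}; p there: s:T, t:F. ✗
— 1 world.

2 and 1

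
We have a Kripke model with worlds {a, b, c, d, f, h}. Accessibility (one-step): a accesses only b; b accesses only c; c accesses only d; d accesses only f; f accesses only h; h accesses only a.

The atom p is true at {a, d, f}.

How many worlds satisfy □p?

a: successors {b}; p there: b:F. ✗
b: successors {c}; p there: c:F. ✗
c: successors {d}; p there: d:T. ✓
d: successors {f}; p there: f:T. ✓
f: successors {h}; p there: h:F. ✗
h: successors {a}; p there: a:T. ✓
Satisfying worlds: {c, d, h}.

3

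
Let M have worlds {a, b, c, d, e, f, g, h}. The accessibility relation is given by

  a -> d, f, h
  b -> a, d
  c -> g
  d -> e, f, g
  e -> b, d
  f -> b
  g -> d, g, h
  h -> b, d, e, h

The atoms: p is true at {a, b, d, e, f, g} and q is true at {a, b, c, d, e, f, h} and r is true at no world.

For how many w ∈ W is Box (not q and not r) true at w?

a: successors {d, f, h}; not q and not r there: d:F, f:F, h:F. ✗
b: successors {a, d}; not q and not r there: a:F, d:F. ✗
c: successors {g}; not q and not r there: g:T. ✓
d: successors {e, f, g}; not q and not r there: e:F, f:F, g:T. ✗
e: successors {b, d}; not q and not r there: b:F, d:F. ✗
f: successors {b}; not q and not r there: b:F. ✗
g: successors {d, g, h}; not q and not r there: d:F, g:T, h:F. ✗
h: successors {b, d, e, h}; not q and not r there: b:F, d:F, e:F, h:F. ✗
Satisfying worlds: {c}.

1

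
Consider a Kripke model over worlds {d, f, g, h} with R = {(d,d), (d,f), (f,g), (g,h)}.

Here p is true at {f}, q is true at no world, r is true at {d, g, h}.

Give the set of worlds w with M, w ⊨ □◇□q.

d: successors {d, f}; ◇□q there: d:F, f:F. ✗
f: successors {g}; ◇□q there: g:T. ✓
g: successors {h}; ◇□q there: h:F. ✗
h: no successors, so □◇□q holds vacuously. ✓

{f, h}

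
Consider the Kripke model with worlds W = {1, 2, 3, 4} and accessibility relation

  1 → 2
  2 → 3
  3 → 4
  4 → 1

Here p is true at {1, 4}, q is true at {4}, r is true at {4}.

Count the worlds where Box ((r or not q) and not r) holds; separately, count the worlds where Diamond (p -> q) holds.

For Box ((r or not q) and not r):
1: successors {2}; (r or not q) and not r there: 2:T. ✓
2: successors {3}; (r or not q) and not r there: 3:T. ✓
3: successors {4}; (r or not q) and not r there: 4:F. ✗
4: successors {1}; (r or not q) and not r there: 1:T. ✓
— 3 worlds.
For Diamond (p -> q):
1: successors {2}; p -> q there: 2:T. ✓
2: successors {3}; p -> q there: 3:T. ✓
3: successors {4}; p -> q there: 4:T. ✓
4: successors {1}; p -> q there: 1:F. ✗
— 3 worlds.

3 and 3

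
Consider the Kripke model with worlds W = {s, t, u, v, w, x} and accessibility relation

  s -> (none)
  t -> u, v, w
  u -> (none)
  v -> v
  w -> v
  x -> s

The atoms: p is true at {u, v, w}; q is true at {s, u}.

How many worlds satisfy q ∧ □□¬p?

2

s: q is T, □□¬p is T. ✓
t: q is F, □□¬p is F. ✗
u: q is T, □□¬p is T. ✓
v: q is F, □□¬p is F. ✗
w: q is F, □□¬p is F. ✗
x: q is F, □□¬p is T. ✗
Satisfying worlds: {s, u}.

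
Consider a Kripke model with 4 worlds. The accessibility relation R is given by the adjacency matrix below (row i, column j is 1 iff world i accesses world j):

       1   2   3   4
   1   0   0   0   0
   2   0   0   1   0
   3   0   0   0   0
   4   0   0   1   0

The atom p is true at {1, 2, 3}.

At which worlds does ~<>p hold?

{1, 3}

1: <>p is F. ✓
2: <>p is T. ✗
3: <>p is F. ✓
4: <>p is T. ✗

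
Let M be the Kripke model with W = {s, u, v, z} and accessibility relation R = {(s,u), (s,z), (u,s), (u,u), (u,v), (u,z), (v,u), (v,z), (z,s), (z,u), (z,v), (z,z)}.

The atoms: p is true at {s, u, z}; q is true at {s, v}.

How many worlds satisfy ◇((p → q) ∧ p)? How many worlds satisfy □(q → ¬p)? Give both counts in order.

For ◇((p → q) ∧ p):
s: successors {u, z}; (p → q) ∧ p there: u:F, z:F. ✗
u: successors {s, u, v, z}; (p → q) ∧ p there: s:T, u:F, v:F, z:F. ✓
v: successors {u, z}; (p → q) ∧ p there: u:F, z:F. ✗
z: successors {s, u, v, z}; (p → q) ∧ p there: s:T, u:F, v:F, z:F. ✓
— 2 worlds.
For □(q → ¬p):
s: successors {u, z}; q → ¬p there: u:T, z:T. ✓
u: successors {s, u, v, z}; q → ¬p there: s:F, u:T, v:T, z:T. ✗
v: successors {u, z}; q → ¬p there: u:T, z:T. ✓
z: successors {s, u, v, z}; q → ¬p there: s:F, u:T, v:T, z:T. ✗
— 2 worlds.

2 and 2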